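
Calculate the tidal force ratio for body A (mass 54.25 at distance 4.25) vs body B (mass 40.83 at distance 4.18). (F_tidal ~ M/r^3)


Ratio = (M1/r1^3) / (M2/r2^3) = (54.25/4.25^3) / (40.83/4.18^3) = 1.2641

1.2641


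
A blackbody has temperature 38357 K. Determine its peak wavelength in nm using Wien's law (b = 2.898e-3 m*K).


lam_max = b / T = 2.898e-3 / 38357 = 7.555e-08 m = 75.5534 nm

75.5534 nm


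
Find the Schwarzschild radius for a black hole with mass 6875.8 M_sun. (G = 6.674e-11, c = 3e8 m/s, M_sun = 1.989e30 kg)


M = 6875.8 * 1.989e30 kg = 1.36759662e+34 kg. rs = 2GM/c^2 = 2 * 6.674e-11 * 1.36759662e+34 / (3e8)^2 = 2.028e+07

2.028e+07 m


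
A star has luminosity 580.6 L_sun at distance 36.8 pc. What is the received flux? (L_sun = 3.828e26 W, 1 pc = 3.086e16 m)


F = L / (4*pi*d^2) = 2.223e+29 / (4*pi*(1.136e+18)^2) = 1.371e-08

1.371e-08 W/m^2


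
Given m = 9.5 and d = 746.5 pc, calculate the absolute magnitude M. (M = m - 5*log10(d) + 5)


M = m - 5*log10(d) + 5 = 9.5 - 5*log10(746.5) + 5 = 0.1349

0.1349


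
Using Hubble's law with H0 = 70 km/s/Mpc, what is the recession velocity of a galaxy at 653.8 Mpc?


v = H0 * d = 70 * 653.8 = 45766.0

45766.0 km/s


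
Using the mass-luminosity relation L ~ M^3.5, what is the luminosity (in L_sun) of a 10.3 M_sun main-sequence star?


L/L_sun = (M/M_sun)^3.5 = 10.3^3.5 = 3506.9558

3506.9558 L_sun


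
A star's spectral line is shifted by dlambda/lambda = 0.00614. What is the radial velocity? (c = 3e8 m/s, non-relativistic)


v = (dlambda/lambda) * c = 0.00614 * 3e8 = 1.842e+06

1.842e+06 m/s


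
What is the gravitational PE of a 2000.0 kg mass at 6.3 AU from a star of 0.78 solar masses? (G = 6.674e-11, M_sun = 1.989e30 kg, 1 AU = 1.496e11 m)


M = 0.78 * 1.989e30 kg = 1.55142e+30 kg; r = 6.3 AU * 1.496e11 m/AU = 9.4248e+11 m. U = -GM*m/r = -(6.674e-11 * 1.55142e+30 * 2000.0) / 9.4248e+11 = -2.197e+11

-2.197e+11 J


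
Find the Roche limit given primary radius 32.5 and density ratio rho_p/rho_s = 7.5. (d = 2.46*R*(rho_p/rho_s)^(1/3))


d_Roche = 2.46 * 32.5 * 7.5^(1/3) = 156.4968

156.4968


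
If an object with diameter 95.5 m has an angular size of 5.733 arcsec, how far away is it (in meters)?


D = size / theta_rad, theta_rad = 5.733 * pi/(180*3600) = 2.779e-05, D = 3.436e+06

3.436e+06 m


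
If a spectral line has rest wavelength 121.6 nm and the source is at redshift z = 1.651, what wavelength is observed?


lam_obs = lam_emit * (1 + z) = 121.6 * (1 + 1.651) = 322.3616

322.3616 nm


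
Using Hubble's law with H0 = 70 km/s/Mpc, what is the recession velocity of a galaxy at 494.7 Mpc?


v = H0 * d = 70 * 494.7 = 34629.0

34629.0 km/s


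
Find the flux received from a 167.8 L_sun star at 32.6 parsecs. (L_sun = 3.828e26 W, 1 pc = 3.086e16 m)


F = L / (4*pi*d^2) = 6.423e+28 / (4*pi*(1.006e+18)^2) = 5.050e-09

5.050e-09 W/m^2


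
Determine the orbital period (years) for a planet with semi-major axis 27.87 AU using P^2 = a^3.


P = a^(3/2) = 27.87^1.5 = 147.1314

147.1314 years


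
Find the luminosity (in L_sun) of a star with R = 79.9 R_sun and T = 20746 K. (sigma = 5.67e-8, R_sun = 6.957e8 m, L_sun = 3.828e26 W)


R = 79.9 * 6.957e8 m = 5.558643e+10 m. L = 4*pi*R^2*sigma*T^4 = 4*pi*(5.558643e+10)^2 * 5.67e-8 * 20746^4 = 4.07819495e+32 W. L/L_sun = 4.07819495e+32 / 3.828e26 = 1.065e+06

1.065e+06 L_sun


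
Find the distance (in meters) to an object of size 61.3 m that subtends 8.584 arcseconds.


D = size / theta_rad, theta_rad = 8.584 * pi/(180*3600) = 4.162e-05, D = 1.473e+06

1.473e+06 m


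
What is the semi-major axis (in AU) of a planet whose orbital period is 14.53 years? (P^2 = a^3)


a = P^(2/3) = 14.53^(2/3) = 5.9545

5.9545 AU


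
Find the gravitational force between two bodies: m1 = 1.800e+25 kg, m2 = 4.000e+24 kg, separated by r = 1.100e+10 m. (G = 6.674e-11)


F = G*m1*m2/r^2 = 6.674e-11 * 1.800e+25 * 4.000e+24 / (1.100e+10)^2 = 6.674e-11 * 7.200e+49 / 1.210e+20 = 3.971e+19

3.971e+19 N


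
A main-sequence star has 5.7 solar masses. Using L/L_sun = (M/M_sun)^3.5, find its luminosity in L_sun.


L/L_sun = (M/M_sun)^3.5 = 5.7^3.5 = 442.1422

442.1422 L_sun


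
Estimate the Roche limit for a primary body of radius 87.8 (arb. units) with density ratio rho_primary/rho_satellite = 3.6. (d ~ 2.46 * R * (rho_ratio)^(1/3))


d_Roche = 2.46 * 87.8 * 3.6^(1/3) = 331.0273

331.0273


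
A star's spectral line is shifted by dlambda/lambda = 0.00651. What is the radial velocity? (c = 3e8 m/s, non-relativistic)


v = (dlambda/lambda) * c = 0.00651 * 3e8 = 1.953e+06

1.953e+06 m/s


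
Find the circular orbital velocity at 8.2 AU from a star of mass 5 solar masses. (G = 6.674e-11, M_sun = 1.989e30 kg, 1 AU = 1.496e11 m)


v = sqrt(GM/r) = sqrt(6.674e-11 * 9.945e+30 / 1.227e+12) = 23260.6996

23260.6996 m/s


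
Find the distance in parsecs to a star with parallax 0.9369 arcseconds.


d = 1/p = 1/0.9369 = 1.0673

1.0673 pc


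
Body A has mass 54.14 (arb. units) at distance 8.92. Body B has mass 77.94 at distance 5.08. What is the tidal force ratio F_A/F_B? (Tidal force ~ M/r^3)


Ratio = (M1/r1^3) / (M2/r2^3) = (54.14/8.92^3) / (77.94/5.08^3) = 0.1283

0.1283


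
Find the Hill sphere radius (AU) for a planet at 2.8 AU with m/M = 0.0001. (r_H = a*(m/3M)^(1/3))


r_H = a * (m/3M)^(1/3) = 2.8 * (0.0001/3)^(1/3) = 0.0901

0.0901 AU


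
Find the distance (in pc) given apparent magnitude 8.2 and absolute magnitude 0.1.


d = 10^((m - M + 5)/5) = 10^((8.2 - 0.1 + 5)/5) = 416.8694

416.8694 pc


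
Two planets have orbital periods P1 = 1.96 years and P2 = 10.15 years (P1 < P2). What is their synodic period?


1/P_syn = |1/P1 - 1/P2| = |1/1.96 - 1/10.15| => P_syn = 2.4291

2.4291 years


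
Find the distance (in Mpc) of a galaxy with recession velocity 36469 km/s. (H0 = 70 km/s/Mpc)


d = v / H0 = 36469 / 70 = 520.9857

520.9857 Mpc


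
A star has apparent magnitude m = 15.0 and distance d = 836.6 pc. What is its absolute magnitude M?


M = m - 5*log10(d) + 5 = 15.0 - 5*log10(836.6) + 5 = 5.3874

5.3874


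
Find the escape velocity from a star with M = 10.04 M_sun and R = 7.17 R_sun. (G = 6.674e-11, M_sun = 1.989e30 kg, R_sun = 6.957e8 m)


M = 10.04 * 1.989e30 kg = 1.996956e+31 kg; R = 7.17 * 6.957e8 m = 4.988169e+09 m. v_esc = sqrt(2GM/R) = sqrt(2 * 6.674e-11 * 1.996956e+31 / 4.988169e+09) = 731007.3901

731007.3901 m/s


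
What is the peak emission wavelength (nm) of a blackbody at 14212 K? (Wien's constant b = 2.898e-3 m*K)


lam_max = b / T = 2.898e-3 / 14212 = 2.039e-07 m = 203.9122 nm

203.9122 nm


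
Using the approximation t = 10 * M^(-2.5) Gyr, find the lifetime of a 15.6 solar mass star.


t = 10 * M^(-2.5) = 10 * 15.6^(-2.5) = 0.0104

0.0104 Gyr


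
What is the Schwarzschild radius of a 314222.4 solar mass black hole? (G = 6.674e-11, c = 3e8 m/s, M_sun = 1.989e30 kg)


M = 314222.4 * 1.989e30 kg = 6.249883536e+35 kg. rs = 2GM/c^2 = 2 * 6.674e-11 * 6.249883536e+35 / (3e8)^2 = 9.269e+08

9.269e+08 m


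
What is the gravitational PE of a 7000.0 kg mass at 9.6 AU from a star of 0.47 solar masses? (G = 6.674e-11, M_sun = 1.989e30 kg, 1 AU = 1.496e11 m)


M = 0.47 * 1.989e30 kg = 9.3483e+29 kg; r = 9.6 AU * 1.496e11 m/AU = 1.43616e+12 m. U = -GM*m/r = -(6.674e-11 * 9.3483e+29 * 7000.0) / 1.43616e+12 = -3.041e+11

-3.041e+11 J


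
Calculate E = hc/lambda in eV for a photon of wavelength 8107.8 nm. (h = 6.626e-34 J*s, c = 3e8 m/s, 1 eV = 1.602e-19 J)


E = hc/lambda = 6.626e-34 * 3e8 / 8.108e-06 = 2.452e-20 J = 0.153 eV

0.153 eV


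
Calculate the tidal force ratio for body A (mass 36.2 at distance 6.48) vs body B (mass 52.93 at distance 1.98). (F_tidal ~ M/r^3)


Ratio = (M1/r1^3) / (M2/r2^3) = (36.2/6.48^3) / (52.93/1.98^3) = 0.0195

0.0195


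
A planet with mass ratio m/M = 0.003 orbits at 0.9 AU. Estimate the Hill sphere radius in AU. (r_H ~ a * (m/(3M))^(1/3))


r_H = a * (m/3M)^(1/3) = 0.9 * (0.003/3)^(1/3) = 0.09

0.09 AU


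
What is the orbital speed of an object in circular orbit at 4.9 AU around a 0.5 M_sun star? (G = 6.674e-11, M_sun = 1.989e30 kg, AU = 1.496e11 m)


v = sqrt(GM/r) = sqrt(6.674e-11 * 9.945e+29 / 7.330e+11) = 9515.501

9515.501 m/s


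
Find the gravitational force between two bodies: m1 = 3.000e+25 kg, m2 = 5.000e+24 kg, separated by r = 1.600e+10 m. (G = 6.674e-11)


F = G*m1*m2/r^2 = 6.674e-11 * 3.000e+25 * 5.000e+24 / (1.600e+10)^2 = 6.674e-11 * 1.500e+50 / 2.560e+20 = 3.911e+19

3.911e+19 N


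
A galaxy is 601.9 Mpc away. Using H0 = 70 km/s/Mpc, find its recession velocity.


v = H0 * d = 70 * 601.9 = 42133.0

42133.0 km/s


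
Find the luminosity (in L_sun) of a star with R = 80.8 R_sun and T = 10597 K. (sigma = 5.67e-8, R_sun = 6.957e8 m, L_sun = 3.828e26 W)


R = 80.8 * 6.957e8 m = 5.621256e+10 m. L = 4*pi*R^2*sigma*T^4 = 4*pi*(5.621256e+10)^2 * 5.67e-8 * 10597^4 = 2.839169942e+31 W. L/L_sun = 2.839169942e+31 / 3.828e26 = 74168.4938

74168.4938 L_sun


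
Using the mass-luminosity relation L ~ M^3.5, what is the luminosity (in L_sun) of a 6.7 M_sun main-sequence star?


L/L_sun = (M/M_sun)^3.5 = 6.7^3.5 = 778.5057

778.5057 L_sun


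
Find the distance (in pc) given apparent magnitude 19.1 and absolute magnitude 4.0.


d = 10^((m - M + 5)/5) = 10^((19.1 - 4.0 + 5)/5) = 10471.2855

10471.2855 pc


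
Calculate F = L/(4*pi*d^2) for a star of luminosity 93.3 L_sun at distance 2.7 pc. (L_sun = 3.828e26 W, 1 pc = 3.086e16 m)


F = L / (4*pi*d^2) = 3.572e+28 / (4*pi*(8.332e+16)^2) = 4.094e-07

4.094e-07 W/m^2


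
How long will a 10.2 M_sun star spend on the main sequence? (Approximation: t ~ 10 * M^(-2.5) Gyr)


t = 10 * M^(-2.5) = 10 * 10.2^(-2.5) = 0.0301

0.0301 Gyr


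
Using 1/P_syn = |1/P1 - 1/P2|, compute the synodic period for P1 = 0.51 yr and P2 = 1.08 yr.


1/P_syn = |1/P1 - 1/P2| = |1/0.51 - 1/1.08| => P_syn = 0.9663

0.9663 years


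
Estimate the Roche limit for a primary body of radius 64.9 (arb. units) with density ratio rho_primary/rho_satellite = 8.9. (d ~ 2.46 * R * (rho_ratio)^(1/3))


d_Roche = 2.46 * 64.9 * 8.9^(1/3) = 330.8591

330.8591


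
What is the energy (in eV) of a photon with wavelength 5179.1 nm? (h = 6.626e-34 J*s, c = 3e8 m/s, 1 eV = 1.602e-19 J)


E = hc/lambda = 6.626e-34 * 3e8 / 5.179e-06 = 3.838e-20 J = 0.2396 eV

0.2396 eV


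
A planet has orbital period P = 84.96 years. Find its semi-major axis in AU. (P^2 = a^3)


a = P^(2/3) = 84.96^(2/3) = 19.326

19.326 AU


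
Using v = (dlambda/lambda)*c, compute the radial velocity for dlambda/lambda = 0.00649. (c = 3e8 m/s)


v = (dlambda/lambda) * c = 0.00649 * 3e8 = 1.947e+06

1.947e+06 m/s


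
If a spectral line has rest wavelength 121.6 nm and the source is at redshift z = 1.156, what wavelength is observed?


lam_obs = lam_emit * (1 + z) = 121.6 * (1 + 1.156) = 262.1696

262.1696 nm


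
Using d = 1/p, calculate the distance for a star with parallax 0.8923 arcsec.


d = 1/p = 1/0.8923 = 1.1207

1.1207 pc


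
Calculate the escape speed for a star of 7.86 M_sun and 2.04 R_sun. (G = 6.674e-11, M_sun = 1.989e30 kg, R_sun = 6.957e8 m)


M = 7.86 * 1.989e30 kg = 1.563354e+31 kg; R = 2.04 * 6.957e8 m = 1.419228e+09 m. v_esc = sqrt(2GM/R) = sqrt(2 * 6.674e-11 * 1.563354e+31 / 1.419228e+09) = 1.213e+06

1.213e+06 m/s


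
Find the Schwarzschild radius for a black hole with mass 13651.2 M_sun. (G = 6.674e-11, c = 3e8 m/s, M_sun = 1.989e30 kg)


M = 13651.2 * 1.989e30 kg = 2.71522368e+34 kg. rs = 2GM/c^2 = 2 * 6.674e-11 * 2.71522368e+34 / (3e8)^2 = 4.027e+07

4.027e+07 m


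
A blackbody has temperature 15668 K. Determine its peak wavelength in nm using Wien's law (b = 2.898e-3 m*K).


lam_max = b / T = 2.898e-3 / 15668 = 1.850e-07 m = 184.963 nm

184.963 nm


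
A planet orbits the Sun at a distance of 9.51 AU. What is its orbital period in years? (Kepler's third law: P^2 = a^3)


P = a^(3/2) = 9.51^1.5 = 29.3272

29.3272 years


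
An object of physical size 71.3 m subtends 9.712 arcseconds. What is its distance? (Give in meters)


D = size / theta_rad, theta_rad = 9.712 * pi/(180*3600) = 4.709e-05, D = 1.514e+06

1.514e+06 m


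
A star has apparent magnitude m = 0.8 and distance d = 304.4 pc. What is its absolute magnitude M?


M = m - 5*log10(d) + 5 = 0.8 - 5*log10(304.4) + 5 = -6.6172

-6.6172


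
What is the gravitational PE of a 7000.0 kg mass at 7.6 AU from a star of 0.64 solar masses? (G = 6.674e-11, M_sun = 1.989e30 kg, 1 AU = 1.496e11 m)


M = 0.64 * 1.989e30 kg = 1.27296e+30 kg; r = 7.6 AU * 1.496e11 m/AU = 1.13696e+12 m. U = -GM*m/r = -(6.674e-11 * 1.27296e+30 * 7000.0) / 1.13696e+12 = -5.231e+11

-5.231e+11 J


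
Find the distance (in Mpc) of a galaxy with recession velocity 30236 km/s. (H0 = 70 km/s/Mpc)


d = v / H0 = 30236 / 70 = 431.9429

431.9429 Mpc


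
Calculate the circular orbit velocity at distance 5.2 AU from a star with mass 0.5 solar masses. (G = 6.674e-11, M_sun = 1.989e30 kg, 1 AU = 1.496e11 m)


v = sqrt(GM/r) = sqrt(6.674e-11 * 9.945e+29 / 7.779e+11) = 9236.938

9236.938 m/s


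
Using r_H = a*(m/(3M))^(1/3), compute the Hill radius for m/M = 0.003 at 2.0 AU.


r_H = a * (m/3M)^(1/3) = 2.0 * (0.003/3)^(1/3) = 0.2

0.2 AU


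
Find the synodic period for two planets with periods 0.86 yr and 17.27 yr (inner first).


1/P_syn = |1/P1 - 1/P2| = |1/0.86 - 1/17.27| => P_syn = 0.9051

0.9051 years


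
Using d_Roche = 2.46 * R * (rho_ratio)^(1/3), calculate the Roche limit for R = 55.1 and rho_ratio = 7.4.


d_Roche = 2.46 * 55.1 * 7.4^(1/3) = 264.1378

264.1378


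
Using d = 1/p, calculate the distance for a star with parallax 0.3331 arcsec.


d = 1/p = 1/0.3331 = 3.0021

3.0021 pc


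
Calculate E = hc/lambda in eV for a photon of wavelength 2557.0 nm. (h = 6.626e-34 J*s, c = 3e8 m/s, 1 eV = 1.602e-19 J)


E = hc/lambda = 6.626e-34 * 3e8 / 2.557e-06 = 7.774e-20 J = 0.4853 eV

0.4853 eV


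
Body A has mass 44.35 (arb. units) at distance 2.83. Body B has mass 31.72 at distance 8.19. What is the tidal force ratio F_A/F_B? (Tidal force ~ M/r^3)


Ratio = (M1/r1^3) / (M2/r2^3) = (44.35/2.83^3) / (31.72/8.19^3) = 33.8885

33.8885


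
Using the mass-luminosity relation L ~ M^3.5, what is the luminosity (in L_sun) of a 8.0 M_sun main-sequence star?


L/L_sun = (M/M_sun)^3.5 = 8.0^3.5 = 1448.1547

1448.1547 L_sun


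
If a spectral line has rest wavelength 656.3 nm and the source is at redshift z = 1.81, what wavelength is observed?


lam_obs = lam_emit * (1 + z) = 656.3 * (1 + 1.81) = 1844.203

1844.203 nm


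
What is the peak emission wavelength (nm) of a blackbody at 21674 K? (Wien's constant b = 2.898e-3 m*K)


lam_max = b / T = 2.898e-3 / 21674 = 1.337e-07 m = 133.7086 nm

133.7086 nm


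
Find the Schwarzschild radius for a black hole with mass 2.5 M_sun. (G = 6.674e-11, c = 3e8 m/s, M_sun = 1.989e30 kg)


M = 2.5 * 1.989e30 kg = 4.9725e+30 kg. rs = 2GM/c^2 = 2 * 6.674e-11 * 4.9725e+30 / (3e8)^2 = 7374.77

7374.77 m


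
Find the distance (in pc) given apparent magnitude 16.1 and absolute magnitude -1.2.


d = 10^((m - M + 5)/5) = 10^((16.1 - -1.2 + 5)/5) = 28840.315

28840.315 pc


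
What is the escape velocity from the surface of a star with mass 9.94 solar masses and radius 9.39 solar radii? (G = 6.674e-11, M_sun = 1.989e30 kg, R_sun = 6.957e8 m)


M = 9.94 * 1.989e30 kg = 1.977066e+31 kg; R = 9.39 * 6.957e8 m = 6.532623e+09 m. v_esc = sqrt(2GM/R) = sqrt(2 * 6.674e-11 * 1.977066e+31 / 6.532623e+09) = 635586.8232

635586.8232 m/s


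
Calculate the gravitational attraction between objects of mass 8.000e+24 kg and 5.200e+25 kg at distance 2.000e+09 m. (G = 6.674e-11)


F = G*m1*m2/r^2 = 6.674e-11 * 8.000e+24 * 5.200e+25 / (2.000e+09)^2 = 6.674e-11 * 4.160e+50 / 4.000e+18 = 6.941e+21

6.941e+21 N


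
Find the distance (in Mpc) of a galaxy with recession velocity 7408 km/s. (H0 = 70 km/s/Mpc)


d = v / H0 = 7408 / 70 = 105.8286

105.8286 Mpc


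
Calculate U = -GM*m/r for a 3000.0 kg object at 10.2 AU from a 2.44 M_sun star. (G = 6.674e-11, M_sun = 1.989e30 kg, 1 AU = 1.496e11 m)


M = 2.44 * 1.989e30 kg = 4.85316e+30 kg; r = 10.2 AU * 1.496e11 m/AU = 1.52592e+12 m. U = -GM*m/r = -(6.674e-11 * 4.85316e+30 * 3000.0) / 1.52592e+12 = -6.368e+11

-6.368e+11 J


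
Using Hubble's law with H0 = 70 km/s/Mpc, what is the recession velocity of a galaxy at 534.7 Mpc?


v = H0 * d = 70 * 534.7 = 37429.0

37429.0 km/s


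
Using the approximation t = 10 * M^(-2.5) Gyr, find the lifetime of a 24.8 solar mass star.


t = 10 * M^(-2.5) = 10 * 24.8^(-2.5) = 0.0033

0.0033 Gyr


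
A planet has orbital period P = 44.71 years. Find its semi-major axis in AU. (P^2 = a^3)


a = P^(2/3) = 44.71^(2/3) = 12.5971

12.5971 AU


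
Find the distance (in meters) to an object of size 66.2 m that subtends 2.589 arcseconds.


D = size / theta_rad, theta_rad = 2.589 * pi/(180*3600) = 1.255e-05, D = 5.274e+06

5.274e+06 m


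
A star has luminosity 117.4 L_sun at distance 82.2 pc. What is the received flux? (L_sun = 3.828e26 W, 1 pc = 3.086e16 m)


F = L / (4*pi*d^2) = 4.494e+28 / (4*pi*(2.537e+18)^2) = 5.558e-10

5.558e-10 W/m^2


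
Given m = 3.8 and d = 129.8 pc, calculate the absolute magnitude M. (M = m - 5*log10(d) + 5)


M = m - 5*log10(d) + 5 = 3.8 - 5*log10(129.8) + 5 = -1.7664

-1.7664


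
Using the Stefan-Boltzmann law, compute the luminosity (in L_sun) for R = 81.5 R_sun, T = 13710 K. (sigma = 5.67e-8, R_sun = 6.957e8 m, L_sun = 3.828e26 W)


R = 81.5 * 6.957e8 m = 5.669955e+10 m. L = 4*pi*R^2*sigma*T^4 = 4*pi*(5.669955e+10)^2 * 5.67e-8 * 13710^4 = 8.092858859e+31 W. L/L_sun = 8.092858859e+31 / 3.828e26 = 211412.1959

211412.1959 L_sun


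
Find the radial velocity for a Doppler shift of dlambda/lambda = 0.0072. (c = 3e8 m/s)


v = (dlambda/lambda) * c = 0.0072 * 3e8 = 2.160e+06

2.160e+06 m/s


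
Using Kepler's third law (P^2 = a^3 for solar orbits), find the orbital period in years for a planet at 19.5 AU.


P = a^(3/2) = 19.5^1.5 = 86.1097

86.1097 years


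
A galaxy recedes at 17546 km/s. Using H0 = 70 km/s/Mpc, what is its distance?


d = v / H0 = 17546 / 70 = 250.6571

250.6571 Mpc


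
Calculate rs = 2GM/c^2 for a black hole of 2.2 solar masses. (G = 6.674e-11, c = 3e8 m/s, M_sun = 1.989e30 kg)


M = 2.2 * 1.989e30 kg = 4.3758e+30 kg. rs = 2GM/c^2 = 2 * 6.674e-11 * 4.3758e+30 / (3e8)^2 = 6489.7976

6489.7976 m


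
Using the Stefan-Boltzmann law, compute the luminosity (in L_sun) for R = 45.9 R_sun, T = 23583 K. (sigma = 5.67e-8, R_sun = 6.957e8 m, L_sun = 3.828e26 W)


R = 45.9 * 6.957e8 m = 3.193263e+10 m. L = 4*pi*R^2*sigma*T^4 = 4*pi*(3.193263e+10)^2 * 5.67e-8 * 23583^4 = 2.24728682e+32 W. L/L_sun = 2.24728682e+32 / 3.828e26 = 587065.5224

587065.5224 L_sun


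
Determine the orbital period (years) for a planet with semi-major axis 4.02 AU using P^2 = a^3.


P = a^(3/2) = 4.02^1.5 = 8.0601

8.0601 years


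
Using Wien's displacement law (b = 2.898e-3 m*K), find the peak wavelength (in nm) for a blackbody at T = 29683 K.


lam_max = b / T = 2.898e-3 / 29683 = 9.763e-08 m = 97.6316 nm

97.6316 nm


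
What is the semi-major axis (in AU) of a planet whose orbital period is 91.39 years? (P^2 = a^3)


a = P^(2/3) = 91.39^(2/3) = 20.2892

20.2892 AU


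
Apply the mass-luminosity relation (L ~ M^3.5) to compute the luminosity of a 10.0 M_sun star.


L/L_sun = (M/M_sun)^3.5 = 10.0^3.5 = 3162.2777

3162.2777 L_sun


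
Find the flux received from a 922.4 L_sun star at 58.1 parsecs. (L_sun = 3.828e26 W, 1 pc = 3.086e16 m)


F = L / (4*pi*d^2) = 3.531e+29 / (4*pi*(1.793e+18)^2) = 8.741e-09

8.741e-09 W/m^2


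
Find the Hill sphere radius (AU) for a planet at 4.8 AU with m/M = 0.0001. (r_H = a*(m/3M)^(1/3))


r_H = a * (m/3M)^(1/3) = 4.8 * (0.0001/3)^(1/3) = 0.1545

0.1545 AU


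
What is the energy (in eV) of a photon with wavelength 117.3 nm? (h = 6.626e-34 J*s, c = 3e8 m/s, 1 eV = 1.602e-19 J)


E = hc/lambda = 6.626e-34 * 3e8 / 1.173e-07 = 1.695e-18 J = 10.5782 eV

10.5782 eV


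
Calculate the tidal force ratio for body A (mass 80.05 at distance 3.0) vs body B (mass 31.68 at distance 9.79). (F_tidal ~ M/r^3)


Ratio = (M1/r1^3) / (M2/r2^3) = (80.05/3.0^3) / (31.68/9.79^3) = 87.8133

87.8133


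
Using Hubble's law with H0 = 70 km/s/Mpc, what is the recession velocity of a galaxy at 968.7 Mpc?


v = H0 * d = 70 * 968.7 = 67809.0

67809.0 km/s


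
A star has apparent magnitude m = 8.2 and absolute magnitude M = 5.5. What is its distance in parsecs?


d = 10^((m - M + 5)/5) = 10^((8.2 - 5.5 + 5)/5) = 34.6737

34.6737 pc


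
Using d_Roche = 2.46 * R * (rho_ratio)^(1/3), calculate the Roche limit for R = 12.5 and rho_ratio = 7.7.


d_Roche = 2.46 * 12.5 * 7.7^(1/3) = 60.7214

60.7214


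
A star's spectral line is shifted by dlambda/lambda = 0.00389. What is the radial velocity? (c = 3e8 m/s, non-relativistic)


v = (dlambda/lambda) * c = 0.00389 * 3e8 = 1.167e+06

1.167e+06 m/s


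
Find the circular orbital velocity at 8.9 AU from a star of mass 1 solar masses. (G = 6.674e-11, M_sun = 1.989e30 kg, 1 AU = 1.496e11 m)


v = sqrt(GM/r) = sqrt(6.674e-11 * 1.989e+30 / 1.331e+12) = 9985.0373

9985.0373 m/s


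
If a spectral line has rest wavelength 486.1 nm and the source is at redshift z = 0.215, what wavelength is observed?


lam_obs = lam_emit * (1 + z) = 486.1 * (1 + 0.215) = 590.6115

590.6115 nm


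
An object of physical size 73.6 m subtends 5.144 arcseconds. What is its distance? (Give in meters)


D = size / theta_rad, theta_rad = 5.144 * pi/(180*3600) = 2.494e-05, D = 2.951e+06

2.951e+06 m


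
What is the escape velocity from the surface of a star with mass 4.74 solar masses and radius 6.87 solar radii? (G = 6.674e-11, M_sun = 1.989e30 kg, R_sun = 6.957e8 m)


M = 4.74 * 1.989e30 kg = 9.42786e+30 kg; R = 6.87 * 6.957e8 m = 4.779459e+09 m. v_esc = sqrt(2GM/R) = sqrt(2 * 6.674e-11 * 9.42786e+30 / 4.779459e+09) = 513127.5009

513127.5009 m/s


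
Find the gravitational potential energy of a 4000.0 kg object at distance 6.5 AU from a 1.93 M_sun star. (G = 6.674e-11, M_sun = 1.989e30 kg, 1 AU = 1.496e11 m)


M = 1.93 * 1.989e30 kg = 3.83877e+30 kg; r = 6.5 AU * 1.496e11 m/AU = 9.724e+11 m. U = -GM*m/r = -(6.674e-11 * 3.83877e+30 * 4000.0) / 9.724e+11 = -1.054e+12

-1.054e+12 J


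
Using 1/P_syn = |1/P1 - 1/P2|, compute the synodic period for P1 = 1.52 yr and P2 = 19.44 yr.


1/P_syn = |1/P1 - 1/P2| = |1/1.52 - 1/19.44| => P_syn = 1.6489

1.6489 years


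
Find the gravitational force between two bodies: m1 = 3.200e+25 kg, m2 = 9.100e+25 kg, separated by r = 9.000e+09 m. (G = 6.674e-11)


F = G*m1*m2/r^2 = 6.674e-11 * 3.200e+25 * 9.100e+25 / (9.000e+09)^2 = 6.674e-11 * 2.912e+51 / 8.100e+19 = 2.399e+21

2.399e+21 N


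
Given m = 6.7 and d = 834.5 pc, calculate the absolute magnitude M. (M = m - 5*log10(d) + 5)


M = m - 5*log10(d) + 5 = 6.7 - 5*log10(834.5) + 5 = -2.9071

-2.9071


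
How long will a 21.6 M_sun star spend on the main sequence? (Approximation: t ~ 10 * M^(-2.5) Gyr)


t = 10 * M^(-2.5) = 10 * 21.6^(-2.5) = 0.0046

0.0046 Gyr


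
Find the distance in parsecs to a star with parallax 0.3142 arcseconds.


d = 1/p = 1/0.3142 = 3.1827

3.1827 pc


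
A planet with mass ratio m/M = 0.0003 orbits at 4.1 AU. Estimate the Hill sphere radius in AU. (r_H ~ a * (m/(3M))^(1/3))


r_H = a * (m/3M)^(1/3) = 4.1 * (0.0003/3)^(1/3) = 0.1903

0.1903 AU


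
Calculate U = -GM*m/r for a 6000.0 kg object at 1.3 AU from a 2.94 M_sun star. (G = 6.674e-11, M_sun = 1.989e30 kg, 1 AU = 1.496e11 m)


M = 2.94 * 1.989e30 kg = 5.84766e+30 kg; r = 1.3 AU * 1.496e11 m/AU = 1.9448e+11 m. U = -GM*m/r = -(6.674e-11 * 5.84766e+30 * 6000.0) / 1.9448e+11 = -1.204e+13

-1.204e+13 J


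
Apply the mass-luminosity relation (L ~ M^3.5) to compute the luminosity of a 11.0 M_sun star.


L/L_sun = (M/M_sun)^3.5 = 11.0^3.5 = 4414.4276

4414.4276 L_sun


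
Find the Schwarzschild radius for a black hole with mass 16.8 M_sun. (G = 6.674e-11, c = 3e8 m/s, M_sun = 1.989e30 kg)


M = 16.8 * 1.989e30 kg = 3.34152e+31 kg. rs = 2GM/c^2 = 2 * 6.674e-11 * 3.34152e+31 / (3e8)^2 = 49558.4544

49558.4544 m


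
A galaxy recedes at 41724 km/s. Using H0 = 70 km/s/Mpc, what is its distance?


d = v / H0 = 41724 / 70 = 596.0571

596.0571 Mpc


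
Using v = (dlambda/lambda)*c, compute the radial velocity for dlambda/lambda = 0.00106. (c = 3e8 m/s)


v = (dlambda/lambda) * c = 0.00106 * 3e8 = 318000.0

318000.0 m/s


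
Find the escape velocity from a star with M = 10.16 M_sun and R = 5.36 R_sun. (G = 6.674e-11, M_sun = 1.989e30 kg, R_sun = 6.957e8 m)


M = 10.16 * 1.989e30 kg = 2.020824e+31 kg; R = 5.36 * 6.957e8 m = 3.728952e+09 m. v_esc = sqrt(2GM/R) = sqrt(2 * 6.674e-11 * 2.020824e+31 / 3.728952e+09) = 850509.0673

850509.0673 m/s


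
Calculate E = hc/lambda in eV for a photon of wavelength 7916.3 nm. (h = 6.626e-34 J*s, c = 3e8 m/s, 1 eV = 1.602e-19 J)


E = hc/lambda = 6.626e-34 * 3e8 / 7.916e-06 = 2.511e-20 J = 0.1567 eV

0.1567 eV


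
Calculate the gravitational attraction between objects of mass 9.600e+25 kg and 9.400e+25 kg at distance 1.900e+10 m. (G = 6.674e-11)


F = G*m1*m2/r^2 = 6.674e-11 * 9.600e+25 * 9.400e+25 / (1.900e+10)^2 = 6.674e-11 * 9.024e+51 / 3.610e+20 = 1.668e+21

1.668e+21 N


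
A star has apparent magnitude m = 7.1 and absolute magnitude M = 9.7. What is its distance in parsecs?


d = 10^((m - M + 5)/5) = 10^((7.1 - 9.7 + 5)/5) = 3.02

3.02 pc


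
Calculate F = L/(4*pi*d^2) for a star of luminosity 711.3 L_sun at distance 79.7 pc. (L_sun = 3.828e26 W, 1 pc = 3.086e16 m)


F = L / (4*pi*d^2) = 2.723e+29 / (4*pi*(2.460e+18)^2) = 3.582e-09

3.582e-09 W/m^2


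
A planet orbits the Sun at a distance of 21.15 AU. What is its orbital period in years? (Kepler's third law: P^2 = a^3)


P = a^(3/2) = 21.15^1.5 = 97.267

97.267 years


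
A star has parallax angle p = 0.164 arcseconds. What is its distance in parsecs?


d = 1/p = 1/0.164 = 6.0976

6.0976 pc


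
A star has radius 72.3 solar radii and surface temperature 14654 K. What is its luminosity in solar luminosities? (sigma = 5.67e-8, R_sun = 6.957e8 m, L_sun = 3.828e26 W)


R = 72.3 * 6.957e8 m = 5.029911e+10 m. L = 4*pi*R^2*sigma*T^4 = 4*pi*(5.029911e+10)^2 * 5.67e-8 * 14654^4 = 8.312626608e+31 W. L/L_sun = 8.312626608e+31 / 3.828e26 = 217153.2552

217153.2552 L_sun


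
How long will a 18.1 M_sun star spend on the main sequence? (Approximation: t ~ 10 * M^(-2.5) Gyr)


t = 10 * M^(-2.5) = 10 * 18.1^(-2.5) = 0.0072

0.0072 Gyr


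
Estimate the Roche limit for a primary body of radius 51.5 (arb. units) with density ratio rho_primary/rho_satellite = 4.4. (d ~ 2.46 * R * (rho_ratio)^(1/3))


d_Roche = 2.46 * 51.5 * 4.4^(1/3) = 207.5996

207.5996


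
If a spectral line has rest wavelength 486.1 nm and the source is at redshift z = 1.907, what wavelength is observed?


lam_obs = lam_emit * (1 + z) = 486.1 * (1 + 1.907) = 1413.0927

1413.0927 nm


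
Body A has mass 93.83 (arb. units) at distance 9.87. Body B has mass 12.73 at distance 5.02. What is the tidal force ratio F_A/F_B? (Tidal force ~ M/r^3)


Ratio = (M1/r1^3) / (M2/r2^3) = (93.83/9.87^3) / (12.73/5.02^3) = 0.9698

0.9698


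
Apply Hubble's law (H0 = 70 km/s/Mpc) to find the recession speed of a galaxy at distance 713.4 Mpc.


v = H0 * d = 70 * 713.4 = 49938.0

49938.0 km/s


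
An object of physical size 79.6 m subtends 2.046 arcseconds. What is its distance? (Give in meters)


D = size / theta_rad, theta_rad = 2.046 * pi/(180*3600) = 9.919e-06, D = 8.025e+06

8.025e+06 m


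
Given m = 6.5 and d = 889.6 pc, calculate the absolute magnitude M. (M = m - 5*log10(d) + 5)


M = m - 5*log10(d) + 5 = 6.5 - 5*log10(889.6) + 5 = -3.246

-3.246


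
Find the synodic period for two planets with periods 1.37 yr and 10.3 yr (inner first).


1/P_syn = |1/P1 - 1/P2| = |1/1.37 - 1/10.3| => P_syn = 1.5802

1.5802 years


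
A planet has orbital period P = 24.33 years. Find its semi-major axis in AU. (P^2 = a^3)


a = P^(2/3) = 24.33^(2/3) = 8.3964

8.3964 AU


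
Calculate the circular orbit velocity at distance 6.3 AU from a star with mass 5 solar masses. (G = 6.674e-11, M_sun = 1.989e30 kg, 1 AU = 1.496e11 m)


v = sqrt(GM/r) = sqrt(6.674e-11 * 9.945e+30 / 9.425e+11) = 26537.4643

26537.4643 m/s


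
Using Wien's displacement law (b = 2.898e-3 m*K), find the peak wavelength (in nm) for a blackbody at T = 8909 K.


lam_max = b / T = 2.898e-3 / 8909 = 3.253e-07 m = 325.289 nm

325.289 nm


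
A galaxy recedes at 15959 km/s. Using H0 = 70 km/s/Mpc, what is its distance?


d = v / H0 = 15959 / 70 = 227.9857

227.9857 Mpc


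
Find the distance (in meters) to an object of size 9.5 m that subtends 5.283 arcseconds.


D = size / theta_rad, theta_rad = 5.283 * pi/(180*3600) = 2.561e-05, D = 370909.6459

370909.6459 m


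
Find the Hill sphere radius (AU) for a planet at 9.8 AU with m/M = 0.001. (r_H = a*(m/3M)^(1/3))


r_H = a * (m/3M)^(1/3) = 9.8 * (0.001/3)^(1/3) = 0.6795

0.6795 AU


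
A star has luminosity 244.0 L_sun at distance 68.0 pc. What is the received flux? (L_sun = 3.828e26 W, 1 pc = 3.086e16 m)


F = L / (4*pi*d^2) = 9.340e+28 / (4*pi*(2.098e+18)^2) = 1.688e-09

1.688e-09 W/m^2


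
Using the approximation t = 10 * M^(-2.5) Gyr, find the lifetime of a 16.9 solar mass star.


t = 10 * M^(-2.5) = 10 * 16.9^(-2.5) = 0.0085

0.0085 Gyr


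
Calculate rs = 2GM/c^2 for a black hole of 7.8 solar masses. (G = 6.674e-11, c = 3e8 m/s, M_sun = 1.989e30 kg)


M = 7.8 * 1.989e30 kg = 1.55142e+31 kg. rs = 2GM/c^2 = 2 * 6.674e-11 * 1.55142e+31 / (3e8)^2 = 23009.2824

23009.2824 m


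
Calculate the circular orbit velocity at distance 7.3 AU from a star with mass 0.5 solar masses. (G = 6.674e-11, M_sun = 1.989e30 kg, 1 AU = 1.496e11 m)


v = sqrt(GM/r) = sqrt(6.674e-11 * 9.945e+29 / 1.092e+12) = 7795.9361

7795.9361 m/s


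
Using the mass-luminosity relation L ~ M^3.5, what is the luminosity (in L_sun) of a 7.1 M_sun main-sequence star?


L/L_sun = (M/M_sun)^3.5 = 7.1^3.5 = 953.6834

953.6834 L_sun


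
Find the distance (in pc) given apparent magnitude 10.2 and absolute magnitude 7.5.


d = 10^((m - M + 5)/5) = 10^((10.2 - 7.5 + 5)/5) = 34.6737

34.6737 pc


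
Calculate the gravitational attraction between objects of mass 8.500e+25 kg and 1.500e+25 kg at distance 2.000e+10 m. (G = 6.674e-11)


F = G*m1*m2/r^2 = 6.674e-11 * 8.500e+25 * 1.500e+25 / (2.000e+10)^2 = 6.674e-11 * 1.275e+51 / 4.000e+20 = 2.127e+20

2.127e+20 N


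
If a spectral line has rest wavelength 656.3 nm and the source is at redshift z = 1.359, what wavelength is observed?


lam_obs = lam_emit * (1 + z) = 656.3 * (1 + 1.359) = 1548.2117

1548.2117 nm


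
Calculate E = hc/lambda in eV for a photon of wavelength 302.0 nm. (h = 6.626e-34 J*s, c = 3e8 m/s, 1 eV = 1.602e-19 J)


E = hc/lambda = 6.626e-34 * 3e8 / 3.020e-07 = 6.582e-19 J = 4.1087 eV

4.1087 eV


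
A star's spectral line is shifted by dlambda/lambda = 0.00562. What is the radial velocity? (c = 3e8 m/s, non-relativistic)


v = (dlambda/lambda) * c = 0.00562 * 3e8 = 1.686e+06

1.686e+06 m/s


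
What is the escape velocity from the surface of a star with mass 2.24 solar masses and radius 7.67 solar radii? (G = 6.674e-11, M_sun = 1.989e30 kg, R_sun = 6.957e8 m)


M = 2.24 * 1.989e30 kg = 4.45536e+30 kg; R = 7.67 * 6.957e8 m = 5.336019e+09 m. v_esc = sqrt(2GM/R) = sqrt(2 * 6.674e-11 * 4.45536e+30 / 5.336019e+09) = 333841.879

333841.879 m/s


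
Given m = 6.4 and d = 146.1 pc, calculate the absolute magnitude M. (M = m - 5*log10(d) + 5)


M = m - 5*log10(d) + 5 = 6.4 - 5*log10(146.1) + 5 = 0.5767

0.5767


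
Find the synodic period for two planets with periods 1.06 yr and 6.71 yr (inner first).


1/P_syn = |1/P1 - 1/P2| = |1/1.06 - 1/6.71| => P_syn = 1.2589

1.2589 years


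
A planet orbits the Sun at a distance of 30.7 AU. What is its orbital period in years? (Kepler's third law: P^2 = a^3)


P = a^(3/2) = 30.7^1.5 = 170.1013

170.1013 years


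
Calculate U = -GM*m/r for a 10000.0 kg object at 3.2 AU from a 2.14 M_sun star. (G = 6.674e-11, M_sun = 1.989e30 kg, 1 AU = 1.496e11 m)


M = 2.14 * 1.989e30 kg = 4.25646e+30 kg; r = 3.2 AU * 1.496e11 m/AU = 4.7872e+11 m. U = -GM*m/r = -(6.674e-11 * 4.25646e+30 * 10000.0) / 4.7872e+11 = -5.934e+12

-5.934e+12 J


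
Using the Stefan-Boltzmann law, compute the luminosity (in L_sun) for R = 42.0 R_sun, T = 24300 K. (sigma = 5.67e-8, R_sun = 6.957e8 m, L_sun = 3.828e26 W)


R = 42.0 * 6.957e8 m = 2.92194e+10 m. L = 4*pi*R^2*sigma*T^4 = 4*pi*(2.92194e+10)^2 * 5.67e-8 * 24300^4 = 2.121097367e+32 W. L/L_sun = 2.121097367e+32 / 3.828e26 = 554100.6705

554100.6705 L_sun


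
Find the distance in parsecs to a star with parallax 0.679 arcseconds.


d = 1/p = 1/0.679 = 1.4728

1.4728 pc


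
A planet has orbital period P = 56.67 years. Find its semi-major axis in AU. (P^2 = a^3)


a = P^(2/3) = 56.67^(2/3) = 14.7537

14.7537 AU


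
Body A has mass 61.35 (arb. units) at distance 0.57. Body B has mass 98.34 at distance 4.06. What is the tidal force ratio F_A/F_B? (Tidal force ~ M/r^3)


Ratio = (M1/r1^3) / (M2/r2^3) = (61.35/0.57^3) / (98.34/4.06^3) = 225.4436

225.4436


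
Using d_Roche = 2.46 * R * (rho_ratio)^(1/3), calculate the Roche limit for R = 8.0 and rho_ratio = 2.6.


d_Roche = 2.46 * 8.0 * 2.6^(1/3) = 27.0614

27.0614


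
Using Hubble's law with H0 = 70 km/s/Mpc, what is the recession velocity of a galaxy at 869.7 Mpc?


v = H0 * d = 70 * 869.7 = 60879.0

60879.0 km/s


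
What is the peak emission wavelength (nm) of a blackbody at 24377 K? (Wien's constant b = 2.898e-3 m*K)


lam_max = b / T = 2.898e-3 / 24377 = 1.189e-07 m = 118.8826 nm

118.8826 nm


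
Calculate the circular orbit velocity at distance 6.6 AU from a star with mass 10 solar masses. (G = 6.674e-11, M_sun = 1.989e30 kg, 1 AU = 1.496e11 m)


v = sqrt(GM/r) = sqrt(6.674e-11 * 1.989e+31 / 9.874e+11) = 36666.7762

36666.7762 m/s


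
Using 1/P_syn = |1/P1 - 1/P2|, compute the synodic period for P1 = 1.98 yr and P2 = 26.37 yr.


1/P_syn = |1/P1 - 1/P2| = |1/1.98 - 1/26.37| => P_syn = 2.1407

2.1407 years


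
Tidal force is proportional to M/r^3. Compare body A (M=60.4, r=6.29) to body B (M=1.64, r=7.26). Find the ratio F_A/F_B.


Ratio = (M1/r1^3) / (M2/r2^3) = (60.4/6.29^3) / (1.64/7.26^3) = 56.6306

56.6306


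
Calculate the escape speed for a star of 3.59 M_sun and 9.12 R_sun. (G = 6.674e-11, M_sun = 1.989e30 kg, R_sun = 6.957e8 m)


M = 3.59 * 1.989e30 kg = 7.14051e+30 kg; R = 9.12 * 6.957e8 m = 6.344784e+09 m. v_esc = sqrt(2GM/R) = sqrt(2 * 6.674e-11 * 7.14051e+30 / 6.344784e+09) = 387582.6199

387582.6199 m/s


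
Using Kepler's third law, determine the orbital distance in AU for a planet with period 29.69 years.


a = P^(2/3) = 29.69^(2/3) = 9.5883

9.5883 AU


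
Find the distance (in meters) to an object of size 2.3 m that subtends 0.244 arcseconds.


D = size / theta_rad, theta_rad = 0.244 * pi/(180*3600) = 1.183e-06, D = 1.944e+06

1.944e+06 m


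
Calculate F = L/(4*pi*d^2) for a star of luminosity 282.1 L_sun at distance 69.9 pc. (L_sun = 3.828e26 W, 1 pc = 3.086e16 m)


F = L / (4*pi*d^2) = 1.080e+29 / (4*pi*(2.157e+18)^2) = 1.847e-09

1.847e-09 W/m^2


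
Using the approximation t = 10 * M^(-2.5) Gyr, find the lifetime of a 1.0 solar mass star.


t = 10 * M^(-2.5) = 10 * 1.0^(-2.5) = 10.0

10.0 Gyr


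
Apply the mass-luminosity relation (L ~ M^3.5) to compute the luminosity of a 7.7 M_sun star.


L/L_sun = (M/M_sun)^3.5 = 7.7^3.5 = 1266.8277

1266.8277 L_sun


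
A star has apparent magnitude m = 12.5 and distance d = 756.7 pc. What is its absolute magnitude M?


M = m - 5*log10(d) + 5 = 12.5 - 5*log10(756.7) + 5 = 3.1054

3.1054


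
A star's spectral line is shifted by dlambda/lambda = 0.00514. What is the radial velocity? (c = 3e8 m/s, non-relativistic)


v = (dlambda/lambda) * c = 0.00514 * 3e8 = 1.542e+06

1.542e+06 m/s


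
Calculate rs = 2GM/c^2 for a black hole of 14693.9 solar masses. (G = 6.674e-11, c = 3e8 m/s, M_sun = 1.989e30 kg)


M = 14693.9 * 1.989e30 kg = 2.92261671e+34 kg. rs = 2GM/c^2 = 2 * 6.674e-11 * 2.92261671e+34 / (3e8)^2 = 4.335e+07

4.335e+07 m


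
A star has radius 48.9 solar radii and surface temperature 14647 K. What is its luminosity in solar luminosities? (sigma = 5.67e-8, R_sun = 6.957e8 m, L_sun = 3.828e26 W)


R = 48.9 * 6.957e8 m = 3.401973e+10 m. L = 4*pi*R^2*sigma*T^4 = 4*pi*(3.401973e+10)^2 * 5.67e-8 * 14647^4 = 3.795328521e+31 W. L/L_sun = 3.795328521e+31 / 3.828e26 = 99146.5131

99146.5131 L_sun


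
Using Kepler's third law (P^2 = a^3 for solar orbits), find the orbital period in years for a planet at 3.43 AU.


P = a^(3/2) = 3.43^1.5 = 6.3524

6.3524 years


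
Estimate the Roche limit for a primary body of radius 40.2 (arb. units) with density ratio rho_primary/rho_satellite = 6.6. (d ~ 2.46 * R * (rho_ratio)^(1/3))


d_Roche = 2.46 * 40.2 * 6.6^(1/3) = 185.4994

185.4994


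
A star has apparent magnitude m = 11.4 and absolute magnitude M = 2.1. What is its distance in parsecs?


d = 10^((m - M + 5)/5) = 10^((11.4 - 2.1 + 5)/5) = 724.436

724.436 pc


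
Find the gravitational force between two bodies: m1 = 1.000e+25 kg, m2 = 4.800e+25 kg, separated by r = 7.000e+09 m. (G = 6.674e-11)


F = G*m1*m2/r^2 = 6.674e-11 * 1.000e+25 * 4.800e+25 / (7.000e+09)^2 = 6.674e-11 * 4.800e+50 / 4.900e+19 = 6.538e+20

6.538e+20 N


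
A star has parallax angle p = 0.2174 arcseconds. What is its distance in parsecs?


d = 1/p = 1/0.2174 = 4.5998

4.5998 pc


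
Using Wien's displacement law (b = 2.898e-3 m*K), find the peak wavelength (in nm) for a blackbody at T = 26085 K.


lam_max = b / T = 2.898e-3 / 26085 = 1.111e-07 m = 111.0983 nm

111.0983 nm


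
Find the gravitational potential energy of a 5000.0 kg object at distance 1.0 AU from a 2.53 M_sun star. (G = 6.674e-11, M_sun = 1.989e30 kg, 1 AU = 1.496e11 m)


M = 2.53 * 1.989e30 kg = 5.03217e+30 kg; r = 1.0 AU * 1.496e11 m/AU = 1.496e+11 m. U = -GM*m/r = -(6.674e-11 * 5.03217e+30 * 5000.0) / 1.496e+11 = -1.122e+13

-1.122e+13 J


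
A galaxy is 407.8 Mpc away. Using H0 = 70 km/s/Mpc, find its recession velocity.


v = H0 * d = 70 * 407.8 = 28546.0

28546.0 km/s


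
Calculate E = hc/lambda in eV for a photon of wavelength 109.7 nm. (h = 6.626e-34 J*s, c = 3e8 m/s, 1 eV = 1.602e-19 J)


E = hc/lambda = 6.626e-34 * 3e8 / 1.097e-07 = 1.812e-18 J = 11.3111 eV

11.3111 eV


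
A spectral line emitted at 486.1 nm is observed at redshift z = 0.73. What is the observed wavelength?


lam_obs = lam_emit * (1 + z) = 486.1 * (1 + 0.73) = 840.953

840.953 nm


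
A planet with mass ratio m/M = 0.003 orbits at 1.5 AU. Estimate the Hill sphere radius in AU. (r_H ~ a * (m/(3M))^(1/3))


r_H = a * (m/3M)^(1/3) = 1.5 * (0.003/3)^(1/3) = 0.15

0.15 AU


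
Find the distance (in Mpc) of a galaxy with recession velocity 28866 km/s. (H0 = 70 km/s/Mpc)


d = v / H0 = 28866 / 70 = 412.3714

412.3714 Mpc


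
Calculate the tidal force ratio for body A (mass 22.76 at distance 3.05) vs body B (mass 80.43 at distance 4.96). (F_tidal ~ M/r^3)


Ratio = (M1/r1^3) / (M2/r2^3) = (22.76/3.05^3) / (80.43/4.96^3) = 1.217

1.217
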